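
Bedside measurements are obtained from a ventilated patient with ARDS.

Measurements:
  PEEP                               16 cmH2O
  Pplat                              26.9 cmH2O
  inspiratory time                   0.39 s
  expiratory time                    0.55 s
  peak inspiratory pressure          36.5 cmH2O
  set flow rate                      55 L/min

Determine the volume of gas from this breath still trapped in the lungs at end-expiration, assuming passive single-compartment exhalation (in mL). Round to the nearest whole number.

72

Flow: 55 L/min ÷ 60 = 0.9167 L/s.
Vt = flow × Ti = 0.9167 L/s × 0.39 s × 1000 mL/L = 357.51 mL.
R = (PIP − Pplat)/V̇ = (36.5 − 26.9) / 0.9167 = 9.6/0.9167 = 10.472 cmH2O·s/L.
C = Vt/(Pplat − PEEP) = 357.51 / (26.9 − 16) = 357.51/10.9 = 32.799 mL/cmH2O.
τ = R × C = 10.472 × 0.0328 L/cmH2O = 0.3435 s.
Fraction remaining = e^(−Te/τ) = e^(−0.55/0.3435) = 0.2017.
Trapped volume = 357.51 × 0.2017 = 72.11 mL.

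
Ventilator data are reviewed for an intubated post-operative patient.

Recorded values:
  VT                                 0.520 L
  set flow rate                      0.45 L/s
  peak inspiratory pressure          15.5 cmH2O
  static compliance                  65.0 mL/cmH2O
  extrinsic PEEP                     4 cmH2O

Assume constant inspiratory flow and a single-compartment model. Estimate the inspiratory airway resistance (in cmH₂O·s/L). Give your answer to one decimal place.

7.8

Equation of motion (constant flow): PIP = Vt/C + R·V̇ + PEEP.
R·V̇ = PIP − Vt/C − PEEP = 15.5 − 520/65.0 − 4 = 15.5 − 8.0 − 4 = 3.5 cmH2O.
R = 3.5 / 0.45 = 7.778 cmH2O·s/L.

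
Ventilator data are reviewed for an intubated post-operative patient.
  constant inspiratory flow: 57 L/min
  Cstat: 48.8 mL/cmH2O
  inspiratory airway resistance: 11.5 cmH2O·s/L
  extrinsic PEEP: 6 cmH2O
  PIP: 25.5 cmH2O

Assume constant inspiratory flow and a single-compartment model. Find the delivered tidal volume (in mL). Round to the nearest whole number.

Flow: 57 L/min ÷ 60 = 0.95 L/s.
Equation of motion (constant flow): PIP = Vt/C + R·V̇ + PEEP.
Vt/C = PIP − R·V̇ − PEEP = 25.5 − 10.925 − 6 = 8.575 cmH2O.
Vt = C × 8.575 = 48.8 × 8.575 = 418.46 mL.

418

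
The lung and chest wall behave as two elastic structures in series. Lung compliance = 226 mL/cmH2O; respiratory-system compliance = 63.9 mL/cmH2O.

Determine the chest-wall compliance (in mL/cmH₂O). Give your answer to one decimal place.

89.1

1/Ccw = 1/Crs − 1/CL.
1/Ccw = 1/63.9 − 1/226 = 0.01122.
Ccw = 89.127 mL/cmH2O.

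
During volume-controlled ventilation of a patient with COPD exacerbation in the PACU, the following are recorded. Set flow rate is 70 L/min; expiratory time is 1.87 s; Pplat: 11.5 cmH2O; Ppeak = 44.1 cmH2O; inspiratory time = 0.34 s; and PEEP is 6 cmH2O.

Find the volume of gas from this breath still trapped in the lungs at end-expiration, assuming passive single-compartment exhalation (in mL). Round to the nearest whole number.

157

Flow: 70 L/min ÷ 60 = 1.1667 L/s.
Vt = flow × Ti = 1.1667 L/s × 0.34 s × 1000 mL/L = 396.68 mL.
R = (PIP − Pplat)/V̇ = (44.1 − 11.5) / 1.1667 = 32.6/1.1667 = 27.942 cmH2O·s/L.
C = Vt/(Pplat − PEEP) = 396.68 / (11.5 − 6) = 396.68/5.5 = 72.124 mL/cmH2O.
τ = R × C = 27.942 × 0.07212 L/cmH2O = 2.015 s.
Fraction remaining = e^(−Te/τ) = e^(−1.87/2.015) = 0.3953.
Trapped volume = 396.68 × 0.3953 = 156.81 mL.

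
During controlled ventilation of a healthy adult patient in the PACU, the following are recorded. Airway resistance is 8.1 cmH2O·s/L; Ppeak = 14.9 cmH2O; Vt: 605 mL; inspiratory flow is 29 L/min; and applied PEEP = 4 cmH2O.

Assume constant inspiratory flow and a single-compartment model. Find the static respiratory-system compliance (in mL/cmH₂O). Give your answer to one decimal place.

Flow: 29 L/min ÷ 60 = 0.4833 L/s.
Equation of motion (constant flow): PIP = Vt/C + R·V̇ + PEEP.
Vt/C = PIP − R·V̇ − PEEP = 14.9 − 8.1×0.4833 − 4 = 14.9 − 3.915 − 4 = 6.985 cmH2O.
C = Vt / 6.985 = 605 / 6.985 = 86.614 mL/cmH2O.

86.6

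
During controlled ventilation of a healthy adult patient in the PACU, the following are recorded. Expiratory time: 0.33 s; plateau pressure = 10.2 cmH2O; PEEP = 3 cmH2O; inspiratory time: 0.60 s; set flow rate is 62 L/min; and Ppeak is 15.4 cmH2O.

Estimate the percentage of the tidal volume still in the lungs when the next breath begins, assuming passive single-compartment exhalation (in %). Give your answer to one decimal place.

46.7

Flow: 62 L/min ÷ 60 = 1.0333 L/s.
Vt = flow × Ti = 1.0333 L/s × 0.60 s × 1000 mL/L = 619.98 mL.
R = (PIP − Pplat)/V̇ = (15.4 − 10.2) / 1.0333 = 5.2/1.0333 = 5.032 cmH2O·s/L.
C = Vt/(Pplat − PEEP) = 619.98 / (10.2 − 3) = 619.98/7.2 = 86.108 mL/cmH2O.
τ = R × C = 5.032 × 0.08611 L/cmH2O = 0.4333 s.
Fraction remaining at end-expiration = e^(−Te/τ) = e^(−0.33/0.4333) = 0.4669 → 46.69%.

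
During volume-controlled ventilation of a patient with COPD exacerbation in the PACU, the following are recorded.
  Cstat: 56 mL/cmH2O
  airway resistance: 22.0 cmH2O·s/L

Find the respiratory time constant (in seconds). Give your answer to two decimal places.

τ = R × C = 22.0 × 56 mL/cmH2O = 22.0 × 0.056 L/cmH2O = 1.232 s.

1.23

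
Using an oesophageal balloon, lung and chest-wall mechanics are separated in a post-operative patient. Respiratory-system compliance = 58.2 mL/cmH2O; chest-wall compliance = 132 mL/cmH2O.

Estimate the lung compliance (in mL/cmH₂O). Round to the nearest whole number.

104

1/CL = 1/Crs − 1/Ccw.
1/CL = 1/58.2 − 1/132 = 0.009606.
CL = 104.1 mL/cmH2O.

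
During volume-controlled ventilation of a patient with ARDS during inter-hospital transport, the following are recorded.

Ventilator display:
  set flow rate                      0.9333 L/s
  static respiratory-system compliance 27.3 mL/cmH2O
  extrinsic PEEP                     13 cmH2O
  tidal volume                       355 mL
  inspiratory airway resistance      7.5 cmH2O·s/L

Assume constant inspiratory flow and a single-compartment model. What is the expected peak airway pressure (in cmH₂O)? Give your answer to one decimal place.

33.0

Equation of motion (constant flow): PIP = Vt/C + R·V̇ + PEEP.
PIP = 355/27.3 + 7.5×0.9333 + 13 = 13.004 + 7.0 + 13 = 33.004 cmH2O.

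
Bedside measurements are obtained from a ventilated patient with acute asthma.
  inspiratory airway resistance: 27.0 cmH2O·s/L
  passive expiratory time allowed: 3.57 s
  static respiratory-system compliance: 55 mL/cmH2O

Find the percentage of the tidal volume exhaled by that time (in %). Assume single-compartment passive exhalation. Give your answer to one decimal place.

τ = R × C = 27.0 × 55 mL/cmH2O = 27.0 × 0.055 L/cmH2O = 1.485 s.
Passive exhalation: V(t)/V₀ = e^(−t/τ) = e^(−3.57/1.485) = 0.09035.
Fraction exhaled = 1 − 0.09035 = 0.9097 → 90.97%.

91.0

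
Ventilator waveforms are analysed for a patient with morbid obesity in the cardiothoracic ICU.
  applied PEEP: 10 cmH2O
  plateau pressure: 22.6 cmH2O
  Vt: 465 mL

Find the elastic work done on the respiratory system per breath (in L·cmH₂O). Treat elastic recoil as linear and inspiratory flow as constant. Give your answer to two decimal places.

2.93

Elastic work ≈ ½ × (Pplat − PEEP) × Vt = 0.5 × (22.6 − 10) × 0.465 L = 0.5 × 12.6 × 0.465 = 2.93 L·cmH2O.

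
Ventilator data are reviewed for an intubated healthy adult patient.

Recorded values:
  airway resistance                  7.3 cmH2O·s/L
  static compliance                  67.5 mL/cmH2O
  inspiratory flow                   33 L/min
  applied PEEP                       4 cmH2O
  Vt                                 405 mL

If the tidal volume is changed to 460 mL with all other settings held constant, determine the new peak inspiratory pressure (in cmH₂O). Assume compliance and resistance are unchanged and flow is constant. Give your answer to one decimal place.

Flow: 33 L/min ÷ 60 = 0.55 L/s.
PIP = Vt/C + R·V̇ + PEEP (constant-flow equation of motion).
Only the elastic term changes: ΔPIP = ΔVt / C = (460 − 405) / 67.5 = 0.8148 cmH2O.
Original PIP = 405/67.5 + 7.3×0.55 + 4 = 14.015 cmH2O; new PIP = 14.015 + (0.8148) = 14.83 cmH2O.

14.8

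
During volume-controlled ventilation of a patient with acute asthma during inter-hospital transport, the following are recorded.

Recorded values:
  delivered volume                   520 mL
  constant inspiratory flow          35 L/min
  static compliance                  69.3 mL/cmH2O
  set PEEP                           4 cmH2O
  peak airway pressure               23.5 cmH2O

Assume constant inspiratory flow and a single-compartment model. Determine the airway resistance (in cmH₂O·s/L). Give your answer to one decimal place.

20.6

Flow: 35 L/min ÷ 60 = 0.5833 L/s.
Equation of motion (constant flow): PIP = Vt/C + R·V̇ + PEEP.
R·V̇ = PIP − Vt/C − PEEP = 23.5 − 520/69.3 − 4 = 23.5 − 7.504 − 4 = 11.996 cmH2O.
R = 11.996 / 0.5833 = 20.566 cmH2O·s/L.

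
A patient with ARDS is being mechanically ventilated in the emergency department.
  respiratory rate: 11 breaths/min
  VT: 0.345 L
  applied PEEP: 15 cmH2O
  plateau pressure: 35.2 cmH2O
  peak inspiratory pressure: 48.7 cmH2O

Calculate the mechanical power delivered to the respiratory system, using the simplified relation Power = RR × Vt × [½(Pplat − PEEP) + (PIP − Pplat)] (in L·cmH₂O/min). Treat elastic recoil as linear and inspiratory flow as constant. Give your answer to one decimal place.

Per-breath work = Vt × [½(Pplat−PEEP) + (PIP−Pplat)] = 0.345 × [0.5×20.2 + 13.5] = 0.345 × 23.6 = 8.142 L·cmH2O.
Power = 11 × 8.142 = 89.562 L·cmH2O/min.

89.6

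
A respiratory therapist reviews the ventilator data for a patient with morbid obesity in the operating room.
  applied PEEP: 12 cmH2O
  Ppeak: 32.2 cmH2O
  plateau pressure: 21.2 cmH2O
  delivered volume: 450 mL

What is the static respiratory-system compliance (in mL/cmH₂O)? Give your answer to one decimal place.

48.9

Cstat = Vt / (Pplat − PEEP) = 450 / (21.2 − 12) = 450 / 9.2 = 48.913 mL/cmH2O.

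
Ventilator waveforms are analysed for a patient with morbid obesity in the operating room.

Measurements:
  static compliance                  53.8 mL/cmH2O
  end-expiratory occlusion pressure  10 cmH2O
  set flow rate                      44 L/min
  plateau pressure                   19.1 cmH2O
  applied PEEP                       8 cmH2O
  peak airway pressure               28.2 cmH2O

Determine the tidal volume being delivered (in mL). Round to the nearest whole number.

490

End-expiratory occlusion gives total PEEP = 10 cmH2O (intrinsic PEEP = 10 − 8 = 2). Use total PEEP for the elastic gradient.
Vt = Cstat × (Pplat − PEEPtotal) = 53.8 × (19.1 − 10) = 53.8 × 9.1 = 489.58 mL.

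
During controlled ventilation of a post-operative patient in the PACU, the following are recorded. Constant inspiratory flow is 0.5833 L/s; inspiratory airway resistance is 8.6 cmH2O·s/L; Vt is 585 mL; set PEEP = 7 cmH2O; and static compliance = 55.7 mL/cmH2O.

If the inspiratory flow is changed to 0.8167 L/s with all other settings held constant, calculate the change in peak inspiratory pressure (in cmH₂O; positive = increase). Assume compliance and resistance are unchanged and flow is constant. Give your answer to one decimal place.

2.0

PIP = Vt/C + R·V̇ + PEEP (constant-flow equation of motion).
Only the resistive term changes: ΔPIP = R × ΔV̇ = 8.6 × (0.8167 − 0.5833) = 8.6 × 0.2334 = 2.007 cmH2O.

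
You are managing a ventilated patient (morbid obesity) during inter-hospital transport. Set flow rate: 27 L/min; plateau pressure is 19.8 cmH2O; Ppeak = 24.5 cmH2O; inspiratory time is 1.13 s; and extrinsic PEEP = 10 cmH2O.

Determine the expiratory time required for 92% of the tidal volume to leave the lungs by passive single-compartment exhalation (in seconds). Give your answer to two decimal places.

1.37

Flow: 27 L/min ÷ 60 = 0.45 L/s.
Vt = flow × Ti = 0.45 L/s × 1.13 s × 1000 mL/L = 508.5 mL.
R = (PIP − Pplat)/V̇ = (24.5 − 19.8) / 0.45 = 4.7/0.45 = 10.444 cmH2O·s/L.
C = Vt/(Pplat − PEEP) = 508.5 / (19.8 − 10) = 508.5/9.8 = 51.888 mL/cmH2O.
τ = R × C = 10.444 × 0.05189 L/cmH2O = 0.5419 s.
t = −τ·ln(1 − 0.92) = −0.5419·ln(0.08) = 1.369 s.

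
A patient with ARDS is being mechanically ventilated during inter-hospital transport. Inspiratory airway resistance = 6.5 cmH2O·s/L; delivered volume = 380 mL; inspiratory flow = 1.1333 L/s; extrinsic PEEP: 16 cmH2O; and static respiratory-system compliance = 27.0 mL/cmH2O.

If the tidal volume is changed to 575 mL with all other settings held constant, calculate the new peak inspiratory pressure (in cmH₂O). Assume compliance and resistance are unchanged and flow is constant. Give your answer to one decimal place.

44.7

PIP = Vt/C + R·V̇ + PEEP (constant-flow equation of motion).
Only the elastic term changes: ΔPIP = ΔVt / C = (575 − 380) / 27.0 = 7.222 cmH2O.
Original PIP = 380/27.0 + 6.5×1.1333 + 16 = 37.441 cmH2O; new PIP = 37.441 + (7.222) = 44.663 cmH2O.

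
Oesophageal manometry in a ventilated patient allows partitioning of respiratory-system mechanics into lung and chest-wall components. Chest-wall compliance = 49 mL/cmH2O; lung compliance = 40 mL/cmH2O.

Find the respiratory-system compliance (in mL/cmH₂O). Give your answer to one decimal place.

Lung and chest wall are elastances in series: 1/Crs = 1/CL + 1/Ccw.
1/Crs = 1/40 + 1/49 = 0.04541.
Crs = 22.022 mL/cmH2O.

22.0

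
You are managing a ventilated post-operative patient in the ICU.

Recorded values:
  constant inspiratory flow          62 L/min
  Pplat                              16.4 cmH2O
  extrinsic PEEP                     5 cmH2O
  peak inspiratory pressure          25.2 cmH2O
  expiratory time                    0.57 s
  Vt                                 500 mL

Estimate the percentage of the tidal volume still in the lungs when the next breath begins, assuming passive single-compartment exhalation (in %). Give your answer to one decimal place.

21.7

Flow: 62 L/min ÷ 60 = 1.0333 L/s.
R = (PIP − Pplat)/V̇ = (25.2 − 16.4) / 1.0333 = 8.8/1.0333 = 8.516 cmH2O·s/L.
C = Vt/(Pplat − PEEP) = 500.0 / (16.4 − 5) = 500.0/11.4 = 43.86 mL/cmH2O.
τ = R × C = 8.516 × 0.04386 L/cmH2O = 0.3735 s.
Fraction remaining at end-expiration = e^(−Te/τ) = e^(−0.57/0.3735) = 0.2174 → 21.74%.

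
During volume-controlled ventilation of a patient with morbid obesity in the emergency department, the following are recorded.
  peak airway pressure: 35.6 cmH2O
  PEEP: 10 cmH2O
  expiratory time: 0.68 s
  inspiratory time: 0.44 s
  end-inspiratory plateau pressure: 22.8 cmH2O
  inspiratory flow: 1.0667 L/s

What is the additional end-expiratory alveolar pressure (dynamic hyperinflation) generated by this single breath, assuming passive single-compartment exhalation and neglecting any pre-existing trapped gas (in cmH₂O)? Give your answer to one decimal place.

2.7

Vt = flow × Ti = 1.0667 L/s × 0.44 s × 1000 mL/L = 469.35 mL.
R = (PIP − Pplat)/V̇ = (35.6 − 22.8) / 1.0667 = 12.8/1.0667 = 12.0 cmH2O·s/L.
C = Vt/(Pplat − PEEP) = 469.35 / (22.8 − 10) = 469.35/12.8 = 36.668 mL/cmH2O.
τ = R × C = 12.0 × 0.03667 L/cmH2O = 0.44 s.
Fraction remaining = e^(−Te/τ) = e^(−0.68/0.44) = 0.2132; trapped volume = 469.35 × 0.2132 = 100.07 mL.
Additional alveolar pressure from trapping ≈ V_trapped / C = 100.07 / 36.668 = 2.729 cmH2O.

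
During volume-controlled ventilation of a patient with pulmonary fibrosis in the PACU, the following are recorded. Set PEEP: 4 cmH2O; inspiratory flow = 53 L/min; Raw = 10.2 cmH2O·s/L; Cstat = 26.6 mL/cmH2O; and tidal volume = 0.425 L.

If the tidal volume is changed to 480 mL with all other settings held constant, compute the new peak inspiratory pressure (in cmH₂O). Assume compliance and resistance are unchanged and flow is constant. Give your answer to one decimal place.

31.1

Flow: 53 L/min ÷ 60 = 0.8833 L/s.
PIP = Vt/C + R·V̇ + PEEP (constant-flow equation of motion).
Only the elastic term changes: ΔPIP = ΔVt / C = (480 − 425) / 26.6 = 2.068 cmH2O.
Original PIP = 425/26.6 + 10.2×0.8833 + 4 = 28.987 cmH2O; new PIP = 28.987 + (2.068) = 31.055 cmH2O.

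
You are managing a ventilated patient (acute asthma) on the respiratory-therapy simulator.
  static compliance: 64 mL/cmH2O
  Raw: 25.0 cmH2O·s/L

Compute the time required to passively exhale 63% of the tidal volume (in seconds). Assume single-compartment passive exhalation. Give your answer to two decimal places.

1.59

τ = R × C = 25.0 × 64 mL/cmH2O = 25.0 × 0.064 L/cmH2O = 1.6 s.
Exhaled fraction f = 1 − e^(−t/τ) → t = −τ·ln(1 − f) = −1.6·ln(0.37) = 1.591 s.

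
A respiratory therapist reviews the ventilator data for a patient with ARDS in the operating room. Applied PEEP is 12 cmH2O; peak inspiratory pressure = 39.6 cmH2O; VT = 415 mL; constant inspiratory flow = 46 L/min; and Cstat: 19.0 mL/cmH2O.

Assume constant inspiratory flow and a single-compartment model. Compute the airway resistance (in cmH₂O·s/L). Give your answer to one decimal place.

Flow: 46 L/min ÷ 60 = 0.7667 L/s.
Equation of motion (constant flow): PIP = Vt/C + R·V̇ + PEEP.
R·V̇ = PIP − Vt/C − PEEP = 39.6 − 415/19.0 − 12 = 39.6 − 21.842 − 12 = 5.758 cmH2O.
R = 5.758 / 0.7667 = 7.51 cmH2O·s/L.

7.5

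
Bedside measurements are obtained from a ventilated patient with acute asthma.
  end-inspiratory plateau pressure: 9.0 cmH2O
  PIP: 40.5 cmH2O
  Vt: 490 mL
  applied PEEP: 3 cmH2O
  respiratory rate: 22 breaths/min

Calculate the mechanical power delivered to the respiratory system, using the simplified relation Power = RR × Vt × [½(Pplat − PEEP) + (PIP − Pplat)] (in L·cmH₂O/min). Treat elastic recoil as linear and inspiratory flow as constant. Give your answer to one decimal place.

Per-breath work = Vt × [½(Pplat−PEEP) + (PIP−Pplat)] = 0.490 × [0.5×6.0 + 31.5] = 0.490 × 34.5 = 16.905 L·cmH2O.
Power = 22 × 16.905 = 371.91 L·cmH2O/min.

371.9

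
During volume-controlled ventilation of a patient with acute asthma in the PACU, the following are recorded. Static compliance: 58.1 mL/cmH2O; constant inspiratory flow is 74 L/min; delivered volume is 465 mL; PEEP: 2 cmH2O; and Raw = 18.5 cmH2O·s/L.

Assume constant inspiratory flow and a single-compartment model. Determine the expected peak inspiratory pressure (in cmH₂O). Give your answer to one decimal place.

Flow: 74 L/min ÷ 60 = 1.2333 L/s.
Equation of motion (constant flow): PIP = Vt/C + R·V̇ + PEEP.
PIP = 465/58.1 + 18.5×1.2333 + 2 = 8.003 + 22.816 + 2 = 32.819 cmH2O.

32.8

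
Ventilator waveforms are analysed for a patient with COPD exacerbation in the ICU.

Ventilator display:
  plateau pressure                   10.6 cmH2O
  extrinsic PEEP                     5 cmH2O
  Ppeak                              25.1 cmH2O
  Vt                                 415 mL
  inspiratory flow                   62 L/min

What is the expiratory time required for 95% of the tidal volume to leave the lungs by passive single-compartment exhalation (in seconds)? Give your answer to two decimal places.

3.12

Flow: 62 L/min ÷ 60 = 1.0333 L/s.
R = (PIP − Pplat)/V̇ = (25.1 − 10.6) / 1.0333 = 14.5/1.0333 = 14.033 cmH2O·s/L.
C = Vt/(Pplat − PEEP) = 415.0 / (10.6 − 5) = 415.0/5.6 = 74.107 mL/cmH2O.
τ = R × C = 14.033 × 0.07411 L/cmH2O = 1.04 s.
t = −τ·ln(1 − 0.95) = −1.04·ln(0.05) = 3.116 s.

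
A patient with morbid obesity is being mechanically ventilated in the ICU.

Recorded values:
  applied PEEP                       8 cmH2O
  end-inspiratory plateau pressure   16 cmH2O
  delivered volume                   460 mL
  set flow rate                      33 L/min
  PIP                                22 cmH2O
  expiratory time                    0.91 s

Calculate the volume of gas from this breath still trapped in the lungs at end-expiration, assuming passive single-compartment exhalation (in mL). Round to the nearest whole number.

Flow: 33 L/min ÷ 60 = 0.55 L/s.
R = (PIP − Pplat)/V̇ = (22 − 16) / 0.55 = 6.0/0.55 = 10.909 cmH2O·s/L.
C = Vt/(Pplat − PEEP) = 460.0 / (16 − 8) = 460.0/8.0 = 57.5 mL/cmH2O.
τ = R × C = 10.909 × 0.0575 L/cmH2O = 0.6273 s.
Fraction remaining = e^(−Te/τ) = e^(−0.91/0.6273) = 0.2344.
Trapped volume = 460.0 × 0.2344 = 107.82 mL.

108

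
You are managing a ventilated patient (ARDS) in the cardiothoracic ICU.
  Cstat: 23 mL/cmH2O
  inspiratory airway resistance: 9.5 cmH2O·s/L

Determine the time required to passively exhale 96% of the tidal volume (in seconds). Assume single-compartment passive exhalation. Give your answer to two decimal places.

0.70

τ = R × C = 9.5 × 23 mL/cmH2O = 9.5 × 0.023 L/cmH2O = 0.2185 s.
Exhaled fraction f = 1 − e^(−t/τ) → t = −τ·ln(1 − f) = −0.2185·ln(0.04) = 0.7033 s.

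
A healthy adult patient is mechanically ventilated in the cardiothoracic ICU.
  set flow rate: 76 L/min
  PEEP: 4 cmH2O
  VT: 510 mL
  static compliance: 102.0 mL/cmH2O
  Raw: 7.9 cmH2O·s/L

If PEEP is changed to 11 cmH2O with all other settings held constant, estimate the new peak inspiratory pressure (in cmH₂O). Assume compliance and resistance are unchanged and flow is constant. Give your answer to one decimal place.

26.0

Flow: 76 L/min ÷ 60 = 1.2667 L/s.
PIP = Vt/C + R·V̇ + PEEP (constant-flow equation of motion).
Only the baseline term changes: ΔPIP = ΔPEEP = 11 − 4 = 7.0 cmH2O.
Original PIP = 510/102.0 + 7.9×1.2667 + 4 = 19.007 cmH2O; new PIP = 19.007 + (7.0) = 26.007 cmH2O.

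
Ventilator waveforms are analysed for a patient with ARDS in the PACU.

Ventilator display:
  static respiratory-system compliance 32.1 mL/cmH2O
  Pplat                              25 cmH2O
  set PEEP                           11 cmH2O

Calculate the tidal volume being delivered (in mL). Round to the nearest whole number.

449

Vt = Cstat × (Pplat − PEEP) = 32.1 × (25 − 11) = 32.1 × 14.0 = 449.4 mL.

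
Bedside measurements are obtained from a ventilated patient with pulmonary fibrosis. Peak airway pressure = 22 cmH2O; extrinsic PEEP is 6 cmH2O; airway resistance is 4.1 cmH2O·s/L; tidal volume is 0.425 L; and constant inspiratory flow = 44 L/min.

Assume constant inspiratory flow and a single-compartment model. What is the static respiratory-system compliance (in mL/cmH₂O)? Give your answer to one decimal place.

Flow: 44 L/min ÷ 60 = 0.7333 L/s.
Equation of motion (constant flow): PIP = Vt/C + R·V̇ + PEEP.
Vt/C = PIP − R·V̇ − PEEP = 22 − 4.1×0.7333 − 6 = 22 − 3.007 − 6 = 12.993 cmH2O.
C = Vt / 12.993 = 425 / 12.993 = 32.71 mL/cmH2O.

32.7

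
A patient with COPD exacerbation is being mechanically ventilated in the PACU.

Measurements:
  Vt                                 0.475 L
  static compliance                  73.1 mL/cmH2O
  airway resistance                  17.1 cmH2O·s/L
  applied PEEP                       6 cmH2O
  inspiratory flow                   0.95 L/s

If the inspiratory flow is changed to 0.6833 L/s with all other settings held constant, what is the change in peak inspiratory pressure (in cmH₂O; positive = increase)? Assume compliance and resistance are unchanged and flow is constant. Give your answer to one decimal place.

PIP = Vt/C + R·V̇ + PEEP (constant-flow equation of motion).
Only the resistive term changes: ΔPIP = R × ΔV̇ = 17.1 × (0.6833 − 0.95) = 17.1 × -0.2667 = -4.561 cmH2O.

-4.6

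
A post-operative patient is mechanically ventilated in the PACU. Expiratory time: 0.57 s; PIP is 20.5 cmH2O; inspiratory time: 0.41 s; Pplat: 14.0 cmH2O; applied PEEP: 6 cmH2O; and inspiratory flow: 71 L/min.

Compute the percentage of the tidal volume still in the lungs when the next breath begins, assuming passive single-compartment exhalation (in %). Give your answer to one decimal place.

18.1

Flow: 71 L/min ÷ 60 = 1.1833 L/s.
Vt = flow × Ti = 1.1833 L/s × 0.41 s × 1000 mL/L = 485.15 mL.
R = (PIP − Pplat)/V̇ = (20.5 − 14.0) / 1.1833 = 6.5/1.1833 = 5.493 cmH2O·s/L.
C = Vt/(Pplat − PEEP) = 485.15 / (14.0 − 6) = 485.15/8.0 = 60.644 mL/cmH2O.
τ = R × C = 5.493 × 0.06064 L/cmH2O = 0.3331 s.
Fraction remaining at end-expiration = e^(−Te/τ) = e^(−0.57/0.3331) = 0.1806 → 18.06%.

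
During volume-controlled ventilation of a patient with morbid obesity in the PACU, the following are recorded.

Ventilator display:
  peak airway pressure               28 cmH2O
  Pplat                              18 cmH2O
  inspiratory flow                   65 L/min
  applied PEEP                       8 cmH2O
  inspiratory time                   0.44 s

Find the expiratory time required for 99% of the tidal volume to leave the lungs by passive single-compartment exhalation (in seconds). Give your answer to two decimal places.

2.03

Flow: 65 L/min ÷ 60 = 1.0833 L/s.
Vt = flow × Ti = 1.0833 L/s × 0.44 s × 1000 mL/L = 476.65 mL.
R = (PIP − Pplat)/V̇ = (28 − 18) / 1.0833 = 10.0/1.0833 = 9.231 cmH2O·s/L.
C = Vt/(Pplat − PEEP) = 476.65 / (18 − 8) = 476.65/10.0 = 47.665 mL/cmH2O.
τ = R × C = 9.231 × 0.04767 L/cmH2O = 0.44 s.
t = −τ·ln(1 − 0.99) = −0.44·ln(0.01) = 2.026 s.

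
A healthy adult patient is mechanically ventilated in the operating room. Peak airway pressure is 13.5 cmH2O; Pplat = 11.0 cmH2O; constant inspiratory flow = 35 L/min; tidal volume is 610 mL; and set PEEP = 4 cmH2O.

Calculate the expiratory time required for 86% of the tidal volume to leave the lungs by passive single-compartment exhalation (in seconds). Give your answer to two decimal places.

0.73

Flow: 35 L/min ÷ 60 = 0.5833 L/s.
R = (PIP − Pplat)/V̇ = (13.5 − 11.0) / 0.5833 = 2.5/0.5833 = 4.286 cmH2O·s/L.
C = Vt/(Pplat − PEEP) = 610.0 / (11.0 − 4) = 610.0/7.0 = 87.143 mL/cmH2O.
τ = R × C = 4.286 × 0.08714 L/cmH2O = 0.3735 s.
t = −τ·ln(1 − 0.86) = −0.3735·ln(0.14) = 0.7343 s.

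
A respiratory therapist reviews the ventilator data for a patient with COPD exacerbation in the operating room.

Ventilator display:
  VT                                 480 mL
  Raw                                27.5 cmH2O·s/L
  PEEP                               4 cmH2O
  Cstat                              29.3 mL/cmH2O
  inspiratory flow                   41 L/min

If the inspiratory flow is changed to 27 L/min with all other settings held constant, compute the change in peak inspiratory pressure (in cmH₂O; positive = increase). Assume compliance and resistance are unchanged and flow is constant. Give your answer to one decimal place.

-6.4

Flow: 41 L/min ÷ 60 = 0.6833 L/s.
New flow: 27 L/min ÷ 60 = 0.45 L/s.
PIP = Vt/C + R·V̇ + PEEP (constant-flow equation of motion).
Only the resistive term changes: ΔPIP = R × ΔV̇ = 27.5 × (0.45 − 0.6833) = 27.5 × -0.2333 = -6.416 cmH2O.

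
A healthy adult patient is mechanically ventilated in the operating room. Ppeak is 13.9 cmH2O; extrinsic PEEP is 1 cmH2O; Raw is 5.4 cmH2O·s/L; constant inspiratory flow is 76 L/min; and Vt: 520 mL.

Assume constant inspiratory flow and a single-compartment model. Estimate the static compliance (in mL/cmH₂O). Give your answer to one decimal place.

Flow: 76 L/min ÷ 60 = 1.2667 L/s.
Equation of motion (constant flow): PIP = Vt/C + R·V̇ + PEEP.
Vt/C = PIP − R·V̇ − PEEP = 13.9 − 5.4×1.2667 − 1 = 13.9 − 6.84 − 1 = 6.06 cmH2O.
C = Vt / 6.06 = 520 / 6.06 = 85.809 mL/cmH2O.

85.8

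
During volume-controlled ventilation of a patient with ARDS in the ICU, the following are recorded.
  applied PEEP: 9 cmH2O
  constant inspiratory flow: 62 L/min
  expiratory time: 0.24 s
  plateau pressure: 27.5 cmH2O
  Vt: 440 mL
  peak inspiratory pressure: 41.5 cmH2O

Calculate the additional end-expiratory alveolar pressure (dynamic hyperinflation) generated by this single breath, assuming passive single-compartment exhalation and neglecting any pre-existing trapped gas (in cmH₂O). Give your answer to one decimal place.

8.8

Flow: 62 L/min ÷ 60 = 1.0333 L/s.
R = (PIP − Pplat)/V̇ = (41.5 − 27.5) / 1.0333 = 14.0/1.0333 = 13.549 cmH2O·s/L.
C = Vt/(Pplat − PEEP) = 440.0 / (27.5 − 9) = 440.0/18.5 = 23.784 mL/cmH2O.
τ = R × C = 13.549 × 0.02378 L/cmH2O = 0.3222 s.
Fraction remaining = e^(−Te/τ) = e^(−0.24/0.3222) = 0.4748; trapped volume = 440.0 × 0.4748 = 208.91 mL.
Additional alveolar pressure from trapping ≈ V_trapped / C = 208.91 / 23.784 = 8.784 cmH2O.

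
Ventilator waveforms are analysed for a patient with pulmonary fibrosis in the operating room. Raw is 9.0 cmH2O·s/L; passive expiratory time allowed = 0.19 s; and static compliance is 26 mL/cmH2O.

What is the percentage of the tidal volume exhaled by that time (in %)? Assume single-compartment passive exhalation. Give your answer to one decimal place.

τ = R × C = 9.0 × 26 mL/cmH2O = 9.0 × 0.026 L/cmH2O = 0.234 s.
Passive exhalation: V(t)/V₀ = e^(−t/τ) = e^(−0.19/0.234) = 0.444.
Fraction exhaled = 1 − 0.444 = 0.556 → 55.6%.

55.6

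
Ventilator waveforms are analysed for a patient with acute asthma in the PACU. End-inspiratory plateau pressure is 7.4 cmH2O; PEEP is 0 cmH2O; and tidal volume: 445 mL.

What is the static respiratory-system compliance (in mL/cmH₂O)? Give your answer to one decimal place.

Cstat = Vt / (Pplat − PEEP) = 445 / (7.4 − 0) = 445 / 7.4 = 60.135 mL/cmH2O.

60.1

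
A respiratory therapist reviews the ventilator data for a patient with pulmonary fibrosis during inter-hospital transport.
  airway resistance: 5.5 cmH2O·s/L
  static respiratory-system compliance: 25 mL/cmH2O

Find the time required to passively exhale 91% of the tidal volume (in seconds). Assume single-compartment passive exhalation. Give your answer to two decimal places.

τ = R × C = 5.5 × 25 mL/cmH2O = 5.5 × 0.025 L/cmH2O = 0.1375 s.
Exhaled fraction f = 1 − e^(−t/τ) → t = −τ·ln(1 − f) = −0.1375·ln(0.09) = 0.3311 s.

0.33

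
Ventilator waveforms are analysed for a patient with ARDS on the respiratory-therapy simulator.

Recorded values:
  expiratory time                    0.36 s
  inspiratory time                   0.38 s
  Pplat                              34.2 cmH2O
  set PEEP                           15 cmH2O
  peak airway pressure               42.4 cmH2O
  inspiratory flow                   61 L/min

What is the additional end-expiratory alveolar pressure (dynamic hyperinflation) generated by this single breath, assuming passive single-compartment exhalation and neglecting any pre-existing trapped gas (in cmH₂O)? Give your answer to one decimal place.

2.1

Flow: 61 L/min ÷ 60 = 1.0167 L/s.
Vt = flow × Ti = 1.0167 L/s × 0.38 s × 1000 mL/L = 386.35 mL.
R = (PIP − Pplat)/V̇ = (42.4 − 34.2) / 1.0167 = 8.2/1.0167 = 8.065 cmH2O·s/L.
C = Vt/(Pplat − PEEP) = 386.35 / (34.2 − 15) = 386.35/19.2 = 20.122 mL/cmH2O.
τ = R × C = 8.065 × 0.02012 L/cmH2O = 0.1623 s.
Fraction remaining = e^(−Te/τ) = e^(−0.36/0.1623) = 0.1088; trapped volume = 386.35 × 0.1088 = 42.035 mL.
Additional alveolar pressure from trapping ≈ V_trapped / C = 42.035 / 20.122 = 2.089 cmH2O.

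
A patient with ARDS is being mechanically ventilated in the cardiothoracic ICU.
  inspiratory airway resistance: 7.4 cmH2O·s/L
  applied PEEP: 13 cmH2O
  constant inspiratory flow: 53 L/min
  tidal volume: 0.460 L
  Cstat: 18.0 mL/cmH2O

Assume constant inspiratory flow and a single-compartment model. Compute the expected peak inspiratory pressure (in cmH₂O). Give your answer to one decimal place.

45.1

Flow: 53 L/min ÷ 60 = 0.8833 L/s.
Equation of motion (constant flow): PIP = Vt/C + R·V̇ + PEEP.
PIP = 460/18.0 + 7.4×0.8833 + 13 = 25.556 + 6.536 + 13 = 45.092 cmH2O.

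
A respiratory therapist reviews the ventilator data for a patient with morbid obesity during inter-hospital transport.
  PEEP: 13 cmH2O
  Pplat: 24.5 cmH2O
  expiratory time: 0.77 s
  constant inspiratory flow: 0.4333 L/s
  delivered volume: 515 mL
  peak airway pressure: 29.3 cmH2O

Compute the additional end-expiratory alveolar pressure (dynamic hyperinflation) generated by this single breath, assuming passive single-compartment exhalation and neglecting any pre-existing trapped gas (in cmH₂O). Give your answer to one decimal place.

2.4

R = (PIP − Pplat)/V̇ = (29.3 − 24.5) / 0.4333 = 4.8/0.4333 = 11.078 cmH2O·s/L.
C = Vt/(Pplat − PEEP) = 515.0 / (24.5 − 13) = 515.0/11.5 = 44.783 mL/cmH2O.
τ = R × C = 11.078 × 0.04478 L/cmH2O = 0.4961 s.
Fraction remaining = e^(−Te/τ) = e^(−0.77/0.4961) = 0.2118; trapped volume = 515.0 × 0.2118 = 109.08 mL.
Additional alveolar pressure from trapping ≈ V_trapped / C = 109.08 / 44.783 = 2.436 cmH2O.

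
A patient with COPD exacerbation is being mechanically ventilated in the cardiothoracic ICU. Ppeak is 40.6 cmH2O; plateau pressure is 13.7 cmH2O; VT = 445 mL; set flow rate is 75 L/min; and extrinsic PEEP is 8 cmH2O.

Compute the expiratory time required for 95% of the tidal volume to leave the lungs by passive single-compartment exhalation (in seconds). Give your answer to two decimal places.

5.03

Flow: 75 L/min ÷ 60 = 1.25 L/s.
R = (PIP − Pplat)/V̇ = (40.6 − 13.7) / 1.25 = 26.9/1.25 = 21.52 cmH2O·s/L.
C = Vt/(Pplat − PEEP) = 445.0 / (13.7 − 8) = 445.0/5.7 = 78.07 mL/cmH2O.
τ = R × C = 21.52 × 0.07807 L/cmH2O = 1.68 s.
t = −τ·ln(1 − 0.95) = −1.68·ln(0.05) = 5.033 s.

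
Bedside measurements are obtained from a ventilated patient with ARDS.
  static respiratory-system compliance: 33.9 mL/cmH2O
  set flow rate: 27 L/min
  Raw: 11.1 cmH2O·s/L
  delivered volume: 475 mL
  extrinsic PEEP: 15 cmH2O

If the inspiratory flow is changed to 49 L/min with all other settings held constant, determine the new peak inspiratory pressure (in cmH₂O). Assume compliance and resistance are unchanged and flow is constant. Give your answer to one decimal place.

38.1

Flow: 27 L/min ÷ 60 = 0.45 L/s.
New flow: 49 L/min ÷ 60 = 0.8167 L/s.
PIP = Vt/C + R·V̇ + PEEP (constant-flow equation of motion).
Only the resistive term changes: ΔPIP = R × ΔV̇ = 11.1 × (0.8167 − 0.45) = 11.1 × 0.3667 = 4.07 cmH2O.
Original PIP = 475/33.9 + 11.1×0.45 + 15 = 34.007 cmH2O; new PIP = 34.007 + (4.07) = 38.077 cmH2O.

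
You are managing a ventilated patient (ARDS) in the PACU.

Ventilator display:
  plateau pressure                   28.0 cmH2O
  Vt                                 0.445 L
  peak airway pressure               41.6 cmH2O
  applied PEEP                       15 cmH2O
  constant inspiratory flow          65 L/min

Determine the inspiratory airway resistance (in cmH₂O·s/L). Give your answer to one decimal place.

Flow: 65 L/min ÷ 60 = 1.0833 L/s.
Raw = (PIP − Pplat) / flow = (41.6 − 28.0) / 1.0833 = 13.6 / 1.0833 = 12.554 cmH2O·s/L.

12.6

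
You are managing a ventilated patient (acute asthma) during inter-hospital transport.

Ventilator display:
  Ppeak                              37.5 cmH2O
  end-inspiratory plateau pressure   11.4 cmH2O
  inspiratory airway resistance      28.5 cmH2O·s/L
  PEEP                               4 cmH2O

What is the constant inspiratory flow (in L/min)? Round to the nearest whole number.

flow = (PIP − Pplat) / Raw = (37.5 − 11.4) / 28.5 = 0.9158 L/s × 60 = 54.948 L/min.

55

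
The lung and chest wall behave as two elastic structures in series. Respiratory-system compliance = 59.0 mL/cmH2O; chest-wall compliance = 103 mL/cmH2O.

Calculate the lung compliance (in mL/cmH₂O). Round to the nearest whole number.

1/CL = 1/Crs − 1/Ccw.
1/CL = 1/59.0 − 1/103 = 0.00724.
CL = 138.12 mL/cmH2O.

138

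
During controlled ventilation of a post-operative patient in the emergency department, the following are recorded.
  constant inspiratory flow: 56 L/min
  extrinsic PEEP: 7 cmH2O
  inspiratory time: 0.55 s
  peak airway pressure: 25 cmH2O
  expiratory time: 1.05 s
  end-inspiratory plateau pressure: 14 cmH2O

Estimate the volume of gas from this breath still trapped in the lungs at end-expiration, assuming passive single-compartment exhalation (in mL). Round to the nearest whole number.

Flow: 56 L/min ÷ 60 = 0.9333 L/s.
Vt = flow × Ti = 0.9333 L/s × 0.55 s × 1000 mL/L = 513.32 mL.
R = (PIP − Pplat)/V̇ = (25 − 14) / 0.9333 = 11.0/0.9333 = 11.786 cmH2O·s/L.
C = Vt/(Pplat − PEEP) = 513.32 / (14 − 7) = 513.32/7.0 = 73.331 mL/cmH2O.
τ = R × C = 11.786 × 0.07333 L/cmH2O = 0.8643 s.
Fraction remaining = e^(−Te/τ) = e^(−1.05/0.8643) = 0.2968.
Trapped volume = 513.32 × 0.2968 = 152.35 mL.

152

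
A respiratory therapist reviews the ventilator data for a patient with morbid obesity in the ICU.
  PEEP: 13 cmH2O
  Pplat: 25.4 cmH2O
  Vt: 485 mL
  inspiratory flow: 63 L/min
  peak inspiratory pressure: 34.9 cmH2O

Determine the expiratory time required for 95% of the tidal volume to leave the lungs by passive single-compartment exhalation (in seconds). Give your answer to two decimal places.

Flow: 63 L/min ÷ 60 = 1.05 L/s.
R = (PIP − Pplat)/V̇ = (34.9 − 25.4) / 1.05 = 9.5/1.05 = 9.048 cmH2O·s/L.
C = Vt/(Pplat − PEEP) = 485.0 / (25.4 − 13) = 485.0/12.4 = 39.113 mL/cmH2O.
τ = R × C = 9.048 × 0.03911 L/cmH2O = 0.3539 s.
t = −τ·ln(1 − 0.95) = −0.3539·ln(0.05) = 1.06 s.

1.06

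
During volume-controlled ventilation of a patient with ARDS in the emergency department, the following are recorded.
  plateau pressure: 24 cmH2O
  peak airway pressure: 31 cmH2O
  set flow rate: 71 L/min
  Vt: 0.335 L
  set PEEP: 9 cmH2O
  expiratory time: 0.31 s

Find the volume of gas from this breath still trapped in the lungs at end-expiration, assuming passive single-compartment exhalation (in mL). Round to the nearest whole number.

Flow: 71 L/min ÷ 60 = 1.1833 L/s.
R = (PIP − Pplat)/V̇ = (31 − 24) / 1.1833 = 7.0/1.1833 = 5.916 cmH2O·s/L.
C = Vt/(Pplat − PEEP) = 335.0 / (24 − 9) = 335.0/15.0 = 22.333 mL/cmH2O.
τ = R × C = 5.916 × 0.02233 L/cmH2O = 0.1321 s.
Fraction remaining = e^(−Te/τ) = e^(−0.31/0.1321) = 0.09568.
Trapped volume = 335.0 × 0.09568 = 32.053 mL.

32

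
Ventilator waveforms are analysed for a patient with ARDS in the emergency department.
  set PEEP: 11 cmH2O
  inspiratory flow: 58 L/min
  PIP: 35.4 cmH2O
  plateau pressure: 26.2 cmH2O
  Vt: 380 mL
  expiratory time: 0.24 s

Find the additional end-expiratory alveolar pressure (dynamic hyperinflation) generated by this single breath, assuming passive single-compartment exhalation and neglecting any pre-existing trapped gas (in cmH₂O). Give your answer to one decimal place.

Flow: 58 L/min ÷ 60 = 0.9667 L/s.
R = (PIP − Pplat)/V̇ = (35.4 − 26.2) / 0.9667 = 9.2/0.9667 = 9.517 cmH2O·s/L.
C = Vt/(Pplat − PEEP) = 380.0 / (26.2 − 11) = 380.0/15.2 = 25.0 mL/cmH2O.
τ = R × C = 9.517 × 0.025 L/cmH2O = 0.2379 s.
Fraction remaining = e^(−Te/τ) = e^(−0.24/0.2379) = 0.3646; trapped volume = 380.0 × 0.3646 = 138.55 mL.
Additional alveolar pressure from trapping ≈ V_trapped / C = 138.55 / 25.0 = 5.542 cmH2O.

5.5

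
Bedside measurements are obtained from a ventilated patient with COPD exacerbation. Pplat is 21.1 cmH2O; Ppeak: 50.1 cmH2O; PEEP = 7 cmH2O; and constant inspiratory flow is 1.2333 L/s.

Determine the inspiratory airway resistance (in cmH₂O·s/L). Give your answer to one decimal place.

23.5

Raw = (PIP − Pplat) / flow = (50.1 − 21.1) / 1.2333 = 29.0 / 1.2333 = 23.514 cmH2O·s/L.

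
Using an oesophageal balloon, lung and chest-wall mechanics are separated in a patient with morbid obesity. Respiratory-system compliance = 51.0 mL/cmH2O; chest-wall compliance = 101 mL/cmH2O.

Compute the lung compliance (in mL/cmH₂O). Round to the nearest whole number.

1/CL = 1/Crs − 1/Ccw.
1/CL = 1/51.0 − 1/101 = 0.009707.
CL = 103.02 mL/cmH2O.

103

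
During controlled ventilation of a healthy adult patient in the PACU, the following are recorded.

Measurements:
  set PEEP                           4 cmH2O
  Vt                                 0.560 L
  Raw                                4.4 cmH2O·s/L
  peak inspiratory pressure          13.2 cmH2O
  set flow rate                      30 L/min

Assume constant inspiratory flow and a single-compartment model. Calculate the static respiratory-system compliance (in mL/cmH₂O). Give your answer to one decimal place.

80.0

Flow: 30 L/min ÷ 60 = 0.5 L/s.
Equation of motion (constant flow): PIP = Vt/C + R·V̇ + PEEP.
Vt/C = PIP − R·V̇ − PEEP = 13.2 − 4.4×0.5 − 4 = 13.2 − 2.2 − 4 = 7.0 cmH2O.
C = Vt / 7.0 = 560 / 7.0 = 80.0 mL/cmH2O.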